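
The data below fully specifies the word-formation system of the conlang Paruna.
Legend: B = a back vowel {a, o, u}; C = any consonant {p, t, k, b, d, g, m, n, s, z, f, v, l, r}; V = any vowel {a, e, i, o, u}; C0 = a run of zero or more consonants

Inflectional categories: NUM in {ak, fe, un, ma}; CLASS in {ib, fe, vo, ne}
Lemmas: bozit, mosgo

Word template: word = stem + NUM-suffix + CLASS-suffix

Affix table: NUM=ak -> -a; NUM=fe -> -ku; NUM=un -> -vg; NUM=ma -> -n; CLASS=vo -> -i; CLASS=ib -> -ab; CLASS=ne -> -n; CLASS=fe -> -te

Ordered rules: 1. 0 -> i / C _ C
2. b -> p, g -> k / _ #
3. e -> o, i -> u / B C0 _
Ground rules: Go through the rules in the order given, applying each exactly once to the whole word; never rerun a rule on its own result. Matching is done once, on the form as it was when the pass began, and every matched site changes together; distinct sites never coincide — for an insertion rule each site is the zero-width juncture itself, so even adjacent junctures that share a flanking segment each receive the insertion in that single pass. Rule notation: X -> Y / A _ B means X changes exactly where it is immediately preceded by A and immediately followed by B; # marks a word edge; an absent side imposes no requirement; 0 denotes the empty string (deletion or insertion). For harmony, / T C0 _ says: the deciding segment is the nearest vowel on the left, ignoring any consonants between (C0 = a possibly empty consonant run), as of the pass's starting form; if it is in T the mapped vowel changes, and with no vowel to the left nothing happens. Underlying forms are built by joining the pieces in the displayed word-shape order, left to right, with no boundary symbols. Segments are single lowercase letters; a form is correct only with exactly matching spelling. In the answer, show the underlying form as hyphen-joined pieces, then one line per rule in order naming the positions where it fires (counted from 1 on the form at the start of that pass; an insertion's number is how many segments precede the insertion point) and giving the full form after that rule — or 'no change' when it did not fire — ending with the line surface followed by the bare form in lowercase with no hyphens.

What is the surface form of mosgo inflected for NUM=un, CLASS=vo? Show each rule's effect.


underlying: mosgo-vg-i
1. 0 -> i / C _ C: inserts after position(s) 3, 6: mosigovigi
2. b -> p, g -> k / _ #: no change
3. e -> o, i -> u / B C0 _: fires at position(s) 4, 8: mosugovugi
surface: mosugovugi


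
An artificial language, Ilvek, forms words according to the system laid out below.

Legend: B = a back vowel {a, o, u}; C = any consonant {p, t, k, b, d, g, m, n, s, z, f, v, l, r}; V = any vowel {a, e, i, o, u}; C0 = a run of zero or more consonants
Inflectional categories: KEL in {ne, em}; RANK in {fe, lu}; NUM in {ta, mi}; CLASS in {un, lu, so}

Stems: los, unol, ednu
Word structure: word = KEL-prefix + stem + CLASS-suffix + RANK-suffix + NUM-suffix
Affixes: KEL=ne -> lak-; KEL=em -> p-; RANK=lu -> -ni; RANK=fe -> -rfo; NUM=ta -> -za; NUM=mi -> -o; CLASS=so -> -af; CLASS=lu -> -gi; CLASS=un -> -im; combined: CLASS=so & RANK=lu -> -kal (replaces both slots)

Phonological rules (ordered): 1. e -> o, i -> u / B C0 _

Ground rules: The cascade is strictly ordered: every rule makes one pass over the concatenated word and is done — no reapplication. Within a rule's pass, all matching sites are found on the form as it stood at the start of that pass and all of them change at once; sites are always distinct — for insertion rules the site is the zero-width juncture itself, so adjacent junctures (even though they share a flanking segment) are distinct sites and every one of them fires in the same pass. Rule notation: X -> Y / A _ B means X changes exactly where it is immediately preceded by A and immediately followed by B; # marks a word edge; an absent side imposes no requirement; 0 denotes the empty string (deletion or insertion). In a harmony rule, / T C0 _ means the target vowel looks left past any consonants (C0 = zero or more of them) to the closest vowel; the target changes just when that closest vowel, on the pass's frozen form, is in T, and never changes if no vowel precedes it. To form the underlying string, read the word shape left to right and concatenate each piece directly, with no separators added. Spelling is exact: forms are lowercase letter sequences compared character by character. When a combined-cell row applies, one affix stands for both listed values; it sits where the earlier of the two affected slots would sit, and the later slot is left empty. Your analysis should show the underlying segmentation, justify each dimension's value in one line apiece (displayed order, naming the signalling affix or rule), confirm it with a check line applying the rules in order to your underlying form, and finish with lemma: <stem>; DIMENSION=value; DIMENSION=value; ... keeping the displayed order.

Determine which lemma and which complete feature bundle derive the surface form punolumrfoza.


underlying: p-unol-im-rfo-za
KEL=em - signalled by the affix p-
RANK=fe - signalled by the affix -rfo
NUM=ta - signalled by the affix -za
CLASS=un - signalled by the affix -im
check: punolimrfoza -> punolumrfoza
lemma: unol; KEL=em; RANK=fe; NUM=ta; CLASS=un


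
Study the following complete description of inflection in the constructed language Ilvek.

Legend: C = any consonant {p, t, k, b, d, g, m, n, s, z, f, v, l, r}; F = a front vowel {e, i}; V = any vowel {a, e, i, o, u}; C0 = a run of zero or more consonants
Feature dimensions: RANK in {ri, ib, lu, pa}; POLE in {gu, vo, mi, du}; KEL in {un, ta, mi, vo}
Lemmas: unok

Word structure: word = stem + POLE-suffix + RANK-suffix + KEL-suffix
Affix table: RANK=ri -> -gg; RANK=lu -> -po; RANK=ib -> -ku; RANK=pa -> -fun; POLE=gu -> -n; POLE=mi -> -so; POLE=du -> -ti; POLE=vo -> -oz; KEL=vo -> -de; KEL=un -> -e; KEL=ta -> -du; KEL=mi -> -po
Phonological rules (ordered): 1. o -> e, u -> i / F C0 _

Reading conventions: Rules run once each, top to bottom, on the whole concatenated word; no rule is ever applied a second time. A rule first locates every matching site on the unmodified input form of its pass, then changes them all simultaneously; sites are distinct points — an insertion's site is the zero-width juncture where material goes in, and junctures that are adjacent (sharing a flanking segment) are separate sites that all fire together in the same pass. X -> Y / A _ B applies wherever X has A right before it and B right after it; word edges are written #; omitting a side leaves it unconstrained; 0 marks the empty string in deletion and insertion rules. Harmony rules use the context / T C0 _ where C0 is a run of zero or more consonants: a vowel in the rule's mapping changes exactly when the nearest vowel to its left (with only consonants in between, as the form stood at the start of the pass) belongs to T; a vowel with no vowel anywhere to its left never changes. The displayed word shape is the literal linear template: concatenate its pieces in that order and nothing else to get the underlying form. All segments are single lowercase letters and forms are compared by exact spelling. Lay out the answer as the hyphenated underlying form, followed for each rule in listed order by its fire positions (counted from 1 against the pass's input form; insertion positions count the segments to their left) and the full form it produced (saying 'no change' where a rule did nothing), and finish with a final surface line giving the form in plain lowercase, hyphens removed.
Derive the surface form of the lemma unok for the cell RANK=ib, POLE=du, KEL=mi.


underlying: unok-ti-ku-po
1. o -> e, u -> i / F C0 _: fires at position(s) 8: unoktikipo
surface: unoktikipo


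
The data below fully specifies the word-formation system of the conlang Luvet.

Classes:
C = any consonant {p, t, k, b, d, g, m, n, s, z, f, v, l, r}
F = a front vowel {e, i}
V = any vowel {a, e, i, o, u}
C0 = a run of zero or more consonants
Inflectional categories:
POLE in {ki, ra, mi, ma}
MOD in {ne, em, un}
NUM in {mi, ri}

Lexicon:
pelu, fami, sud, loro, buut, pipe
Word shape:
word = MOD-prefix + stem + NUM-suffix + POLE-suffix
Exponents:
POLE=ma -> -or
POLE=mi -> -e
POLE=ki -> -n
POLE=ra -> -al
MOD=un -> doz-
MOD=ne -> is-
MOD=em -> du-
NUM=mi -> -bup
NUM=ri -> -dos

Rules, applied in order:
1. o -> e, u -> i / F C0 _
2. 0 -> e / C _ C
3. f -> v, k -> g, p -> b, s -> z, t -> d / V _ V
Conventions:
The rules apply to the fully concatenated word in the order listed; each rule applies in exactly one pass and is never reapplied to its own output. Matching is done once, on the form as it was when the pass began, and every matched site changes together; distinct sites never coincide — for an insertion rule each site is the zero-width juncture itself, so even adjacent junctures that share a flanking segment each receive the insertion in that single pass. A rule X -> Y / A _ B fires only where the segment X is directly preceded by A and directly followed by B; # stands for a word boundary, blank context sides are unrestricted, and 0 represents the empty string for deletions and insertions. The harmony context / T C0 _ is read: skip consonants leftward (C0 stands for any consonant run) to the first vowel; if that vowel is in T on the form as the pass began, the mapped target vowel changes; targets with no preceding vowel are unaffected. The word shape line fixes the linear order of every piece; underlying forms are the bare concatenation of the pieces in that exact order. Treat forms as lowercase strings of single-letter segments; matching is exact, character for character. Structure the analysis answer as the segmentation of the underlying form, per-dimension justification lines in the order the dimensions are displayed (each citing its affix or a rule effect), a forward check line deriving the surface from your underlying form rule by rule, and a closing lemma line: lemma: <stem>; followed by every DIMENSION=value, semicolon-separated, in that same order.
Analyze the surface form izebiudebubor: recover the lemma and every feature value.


underlying: is-buut-bup-or
POLE=ma - signalled by the affix -or
MOD=ne - signalled by the affix is-
NUM=mi - signalled by the affix -bup
check: isbuutbupor -> isbiutbupor -> isebiutebupor -> izebiudebubor
lemma: buut; POLE=ma; MOD=ne; NUM=mi


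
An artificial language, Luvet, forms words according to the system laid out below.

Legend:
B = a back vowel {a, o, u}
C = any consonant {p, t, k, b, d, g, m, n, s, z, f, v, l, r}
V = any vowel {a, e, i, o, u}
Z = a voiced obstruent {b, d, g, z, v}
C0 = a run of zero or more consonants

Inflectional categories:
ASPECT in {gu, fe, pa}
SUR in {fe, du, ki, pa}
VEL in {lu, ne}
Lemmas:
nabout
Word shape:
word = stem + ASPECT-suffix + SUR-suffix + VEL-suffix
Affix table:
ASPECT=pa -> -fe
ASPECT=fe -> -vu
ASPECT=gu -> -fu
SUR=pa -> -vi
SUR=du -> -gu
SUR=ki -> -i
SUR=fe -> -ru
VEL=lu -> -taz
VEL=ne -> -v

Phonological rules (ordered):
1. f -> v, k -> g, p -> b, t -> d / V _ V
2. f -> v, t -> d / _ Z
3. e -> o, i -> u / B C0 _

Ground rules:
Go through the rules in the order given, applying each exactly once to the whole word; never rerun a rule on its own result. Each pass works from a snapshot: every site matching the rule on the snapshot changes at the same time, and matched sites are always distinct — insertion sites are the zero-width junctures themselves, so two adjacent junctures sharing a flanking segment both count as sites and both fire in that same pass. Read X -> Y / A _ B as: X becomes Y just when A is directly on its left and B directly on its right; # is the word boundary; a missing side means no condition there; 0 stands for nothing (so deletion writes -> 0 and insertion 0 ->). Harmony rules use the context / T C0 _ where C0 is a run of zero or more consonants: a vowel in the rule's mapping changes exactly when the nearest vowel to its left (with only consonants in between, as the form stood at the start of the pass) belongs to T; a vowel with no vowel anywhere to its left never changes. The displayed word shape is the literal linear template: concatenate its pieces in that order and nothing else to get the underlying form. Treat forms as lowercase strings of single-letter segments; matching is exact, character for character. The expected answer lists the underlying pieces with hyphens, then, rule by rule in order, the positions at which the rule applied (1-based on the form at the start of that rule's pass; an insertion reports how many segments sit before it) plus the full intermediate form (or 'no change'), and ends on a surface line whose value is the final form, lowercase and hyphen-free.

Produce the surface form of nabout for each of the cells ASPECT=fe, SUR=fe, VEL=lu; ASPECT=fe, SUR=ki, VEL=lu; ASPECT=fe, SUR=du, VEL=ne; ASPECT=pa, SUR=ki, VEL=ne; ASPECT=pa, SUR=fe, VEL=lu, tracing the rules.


cell ASPECT=fe, SUR=fe, VEL=lu:
underlying: nabout-vu-ru-taz
1. f -> v, k -> g, p -> b, t -> d / V _ V: fires at position(s) 11: naboutvurudaz
2. f -> v, t -> d / _ Z: fires at position(s) 6: naboudvurudaz
3. e -> o, i -> u / B C0 _: no change
surface: naboudvurudaz

cell ASPECT=fe, SUR=ki, VEL=lu:
underlying: nabout-vu-i-taz
1. f -> v, k -> g, p -> b, t -> d / V _ V: fires at position(s) 10: naboutvuidaz
2. f -> v, t -> d / _ Z: fires at position(s) 6: naboudvuidaz
3. e -> o, i -> u / B C0 _: fires at position(s) 9: naboudvuudaz
surface: naboudvuudaz

cell ASPECT=fe, SUR=du, VEL=ne:
underlying: nabout-vu-gu-v
1. f -> v, k -> g, p -> b, t -> d / V _ V: no change
2. f -> v, t -> d / _ Z: fires at position(s) 6: naboudvuguv
3. e -> o, i -> u / B C0 _: no change
surface: naboudvuguv

cell ASPECT=pa, SUR=ki, VEL=ne:
underlying: nabout-fe-i-v
1. f -> v, k -> g, p -> b, t -> d / V _ V: no change
2. f -> v, t -> d / _ Z: no change
3. e -> o, i -> u / B C0 _: fires at position(s) 8: naboutfoiv
surface: naboutfoiv

cell ASPECT=pa, SUR=fe, VEL=lu:
underlying: nabout-fe-ru-taz
1. f -> v, k -> g, p -> b, t -> d / V _ V: fires at position(s) 11: naboutferudaz
2. f -> v, t -> d / _ Z: no change
3. e -> o, i -> u / B C0 _: fires at position(s) 8: naboutforudaz
surface: naboutforudaz


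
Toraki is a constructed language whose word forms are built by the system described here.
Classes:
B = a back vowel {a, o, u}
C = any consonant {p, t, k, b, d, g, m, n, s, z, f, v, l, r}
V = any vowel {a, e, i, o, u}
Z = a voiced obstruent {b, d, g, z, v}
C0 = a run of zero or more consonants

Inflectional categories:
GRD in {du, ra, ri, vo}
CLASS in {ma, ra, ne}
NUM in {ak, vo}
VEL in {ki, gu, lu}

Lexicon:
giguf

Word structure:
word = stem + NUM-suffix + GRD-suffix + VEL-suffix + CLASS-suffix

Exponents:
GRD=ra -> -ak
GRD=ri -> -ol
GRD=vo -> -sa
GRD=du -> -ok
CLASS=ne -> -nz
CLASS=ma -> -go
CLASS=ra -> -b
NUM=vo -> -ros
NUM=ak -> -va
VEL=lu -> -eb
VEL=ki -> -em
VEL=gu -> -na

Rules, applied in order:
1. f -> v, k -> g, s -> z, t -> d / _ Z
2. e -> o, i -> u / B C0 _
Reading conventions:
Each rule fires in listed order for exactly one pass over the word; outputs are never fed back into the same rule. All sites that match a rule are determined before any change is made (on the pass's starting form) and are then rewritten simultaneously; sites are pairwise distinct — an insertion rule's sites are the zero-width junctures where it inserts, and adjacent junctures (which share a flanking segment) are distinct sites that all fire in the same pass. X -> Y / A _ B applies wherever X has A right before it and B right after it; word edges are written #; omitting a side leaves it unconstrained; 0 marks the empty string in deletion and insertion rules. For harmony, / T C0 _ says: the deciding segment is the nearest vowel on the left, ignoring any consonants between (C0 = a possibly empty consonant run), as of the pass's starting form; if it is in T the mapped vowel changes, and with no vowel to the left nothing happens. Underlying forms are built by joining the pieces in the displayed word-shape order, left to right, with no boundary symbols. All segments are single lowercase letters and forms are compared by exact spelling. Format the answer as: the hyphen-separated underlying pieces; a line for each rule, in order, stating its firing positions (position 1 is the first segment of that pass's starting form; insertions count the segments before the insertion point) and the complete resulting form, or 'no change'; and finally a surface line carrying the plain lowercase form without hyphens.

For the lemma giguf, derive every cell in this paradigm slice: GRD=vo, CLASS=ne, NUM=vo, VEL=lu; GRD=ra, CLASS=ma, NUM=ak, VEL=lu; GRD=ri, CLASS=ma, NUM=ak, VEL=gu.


cell GRD=vo, CLASS=ne, NUM=vo, VEL=lu:
underlying: giguf-ros-sa-eb-nz
1. f -> v, k -> g, s -> z, t -> d / _ Z: no change
2. e -> o, i -> u / B C0 _: fires at position(s) 11: gigufrossaobnz
surface: gigufrossaobnz

cell GRD=ra, CLASS=ma, NUM=ak, VEL=lu:
underlying: giguf-va-ak-eb-go
1. f -> v, k -> g, s -> z, t -> d / _ Z: fires at position(s) 5: giguvvaakebgo
2. e -> o, i -> u / B C0 _: fires at position(s) 10: giguvvaakobgo
surface: giguvvaakobgo

cell GRD=ri, CLASS=ma, NUM=ak, VEL=gu:
underlying: giguf-va-ol-na-go
1. f -> v, k -> g, s -> z, t -> d / _ Z: fires at position(s) 5: giguvvaolnago
2. e -> o, i -> u / B C0 _: no change
surface: giguvvaolnago


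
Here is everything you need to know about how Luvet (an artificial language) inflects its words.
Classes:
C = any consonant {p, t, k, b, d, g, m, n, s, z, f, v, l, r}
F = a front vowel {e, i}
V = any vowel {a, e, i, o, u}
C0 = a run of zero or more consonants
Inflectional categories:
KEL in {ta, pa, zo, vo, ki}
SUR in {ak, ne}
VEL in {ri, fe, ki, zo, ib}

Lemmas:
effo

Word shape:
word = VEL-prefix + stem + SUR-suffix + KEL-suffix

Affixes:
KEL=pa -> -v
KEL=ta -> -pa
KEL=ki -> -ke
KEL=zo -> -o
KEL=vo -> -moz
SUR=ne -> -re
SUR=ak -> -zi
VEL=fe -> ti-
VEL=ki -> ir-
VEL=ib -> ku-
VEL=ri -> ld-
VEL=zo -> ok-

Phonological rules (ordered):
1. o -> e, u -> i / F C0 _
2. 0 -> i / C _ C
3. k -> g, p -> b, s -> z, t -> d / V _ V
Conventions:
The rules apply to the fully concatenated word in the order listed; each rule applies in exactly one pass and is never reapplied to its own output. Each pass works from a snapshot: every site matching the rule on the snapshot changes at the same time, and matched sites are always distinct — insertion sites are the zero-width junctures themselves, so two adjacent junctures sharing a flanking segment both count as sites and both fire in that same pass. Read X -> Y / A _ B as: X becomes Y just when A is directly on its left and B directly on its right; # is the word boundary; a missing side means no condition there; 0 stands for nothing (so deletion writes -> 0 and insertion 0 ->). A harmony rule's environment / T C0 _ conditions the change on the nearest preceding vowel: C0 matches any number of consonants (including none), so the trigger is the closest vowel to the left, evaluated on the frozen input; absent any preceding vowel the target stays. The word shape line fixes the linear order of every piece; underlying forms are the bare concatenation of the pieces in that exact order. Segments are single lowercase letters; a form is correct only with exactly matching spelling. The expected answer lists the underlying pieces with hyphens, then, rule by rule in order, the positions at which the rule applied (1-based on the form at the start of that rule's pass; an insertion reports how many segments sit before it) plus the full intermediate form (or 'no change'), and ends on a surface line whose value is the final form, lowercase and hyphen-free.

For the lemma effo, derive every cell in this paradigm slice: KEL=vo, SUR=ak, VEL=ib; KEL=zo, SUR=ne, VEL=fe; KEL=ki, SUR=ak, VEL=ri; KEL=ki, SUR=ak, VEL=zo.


cell KEL=vo, SUR=ak, VEL=ib:
underlying: ku-effo-zi-moz
1. o -> e, u -> i / F C0 _: fires at position(s) 6, 10: kueffezimez
2. 0 -> i / C _ C: inserts after position(s) 4: kuefifezimez
3. k -> g, p -> b, s -> z, t -> d / V _ V: no change
surface: kuefifezimez

cell KEL=zo, SUR=ne, VEL=fe:
underlying: ti-effo-re-o
1. o -> e, u -> i / F C0 _: fires at position(s) 6, 9: tiefferee
2. 0 -> i / C _ C: inserts after position(s) 4: tiefiferee
3. k -> g, p -> b, s -> z, t -> d / V _ V: no change
surface: tiefiferee

cell KEL=ki, SUR=ak, VEL=ri:
underlying: ld-effo-zi-ke
1. o -> e, u -> i / F C0 _: fires at position(s) 6: ldeffezike
2. 0 -> i / C _ C: inserts after position(s) 1, 4: lidefifezike
3. k -> g, p -> b, s -> z, t -> d / V _ V: fires at position(s) 11: lidefifezige
surface: lidefifezige

cell KEL=ki, SUR=ak, VEL=zo:
underlying: ok-effo-zi-ke
1. o -> e, u -> i / F C0 _: fires at position(s) 6: okeffezike
2. 0 -> i / C _ C: inserts after position(s) 4: okefifezike
3. k -> g, p -> b, s -> z, t -> d / V _ V: fires at position(s) 2, 10: ogefifezige
surface: ogefifezige


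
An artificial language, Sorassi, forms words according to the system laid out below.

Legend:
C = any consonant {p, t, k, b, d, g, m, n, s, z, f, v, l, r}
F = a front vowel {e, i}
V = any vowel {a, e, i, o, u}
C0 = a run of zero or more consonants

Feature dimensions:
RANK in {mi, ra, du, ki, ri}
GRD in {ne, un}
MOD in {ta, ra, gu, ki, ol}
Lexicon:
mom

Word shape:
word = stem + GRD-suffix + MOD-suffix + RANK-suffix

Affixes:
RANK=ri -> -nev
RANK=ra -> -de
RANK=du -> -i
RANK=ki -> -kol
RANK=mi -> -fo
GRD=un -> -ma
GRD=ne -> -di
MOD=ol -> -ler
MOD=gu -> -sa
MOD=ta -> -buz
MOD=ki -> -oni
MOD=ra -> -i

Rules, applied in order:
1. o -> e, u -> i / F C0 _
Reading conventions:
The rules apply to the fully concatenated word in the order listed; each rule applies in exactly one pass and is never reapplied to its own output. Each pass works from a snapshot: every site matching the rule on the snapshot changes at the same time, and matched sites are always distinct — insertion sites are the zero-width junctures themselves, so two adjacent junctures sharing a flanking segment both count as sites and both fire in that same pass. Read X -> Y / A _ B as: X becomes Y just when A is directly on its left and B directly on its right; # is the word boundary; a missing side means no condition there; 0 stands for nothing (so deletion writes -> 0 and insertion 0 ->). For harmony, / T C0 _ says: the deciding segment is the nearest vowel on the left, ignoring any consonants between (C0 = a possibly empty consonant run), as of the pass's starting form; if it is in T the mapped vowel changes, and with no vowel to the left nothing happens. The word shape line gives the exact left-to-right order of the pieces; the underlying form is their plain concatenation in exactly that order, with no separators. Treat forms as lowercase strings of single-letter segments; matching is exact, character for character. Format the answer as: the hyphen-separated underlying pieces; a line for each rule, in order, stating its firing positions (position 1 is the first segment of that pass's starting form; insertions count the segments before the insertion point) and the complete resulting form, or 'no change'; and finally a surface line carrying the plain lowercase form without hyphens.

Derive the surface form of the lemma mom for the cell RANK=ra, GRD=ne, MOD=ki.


underlying: mom-di-oni-de
1. o -> e, u -> i / F C0 _: fires at position(s) 6: momdienide
surface: momdienide


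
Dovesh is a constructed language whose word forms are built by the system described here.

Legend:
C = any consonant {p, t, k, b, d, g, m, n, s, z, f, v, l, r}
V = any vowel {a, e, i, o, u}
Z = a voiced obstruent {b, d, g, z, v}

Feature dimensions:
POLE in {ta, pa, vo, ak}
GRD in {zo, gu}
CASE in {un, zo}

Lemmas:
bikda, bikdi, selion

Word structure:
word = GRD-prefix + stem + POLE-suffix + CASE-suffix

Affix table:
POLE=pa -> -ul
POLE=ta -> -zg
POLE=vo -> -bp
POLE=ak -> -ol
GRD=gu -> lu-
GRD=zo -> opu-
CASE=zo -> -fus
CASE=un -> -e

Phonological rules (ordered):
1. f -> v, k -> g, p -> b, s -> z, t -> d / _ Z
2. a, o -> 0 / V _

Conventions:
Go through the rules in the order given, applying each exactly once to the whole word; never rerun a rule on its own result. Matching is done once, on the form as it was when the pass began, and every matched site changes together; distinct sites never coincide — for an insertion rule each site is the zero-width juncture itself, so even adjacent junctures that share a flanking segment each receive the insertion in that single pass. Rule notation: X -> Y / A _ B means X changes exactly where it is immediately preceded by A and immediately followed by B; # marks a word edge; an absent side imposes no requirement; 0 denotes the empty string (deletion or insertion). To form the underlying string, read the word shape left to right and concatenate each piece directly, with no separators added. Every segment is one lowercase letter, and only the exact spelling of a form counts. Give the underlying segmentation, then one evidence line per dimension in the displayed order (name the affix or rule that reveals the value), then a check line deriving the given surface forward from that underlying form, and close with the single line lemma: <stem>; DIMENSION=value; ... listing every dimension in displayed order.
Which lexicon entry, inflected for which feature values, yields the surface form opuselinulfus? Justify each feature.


underlying: opu-selion-ul-fus
POLE=pa - signalled by the affix -ul
GRD=zo - signalled by the affix opu-
CASE=zo - signalled by the affix -fus
check: opuselionulfus -> opuselionulfus -> opuselinulfus
lemma: selion; POLE=pa; GRD=zo; CASE=zo


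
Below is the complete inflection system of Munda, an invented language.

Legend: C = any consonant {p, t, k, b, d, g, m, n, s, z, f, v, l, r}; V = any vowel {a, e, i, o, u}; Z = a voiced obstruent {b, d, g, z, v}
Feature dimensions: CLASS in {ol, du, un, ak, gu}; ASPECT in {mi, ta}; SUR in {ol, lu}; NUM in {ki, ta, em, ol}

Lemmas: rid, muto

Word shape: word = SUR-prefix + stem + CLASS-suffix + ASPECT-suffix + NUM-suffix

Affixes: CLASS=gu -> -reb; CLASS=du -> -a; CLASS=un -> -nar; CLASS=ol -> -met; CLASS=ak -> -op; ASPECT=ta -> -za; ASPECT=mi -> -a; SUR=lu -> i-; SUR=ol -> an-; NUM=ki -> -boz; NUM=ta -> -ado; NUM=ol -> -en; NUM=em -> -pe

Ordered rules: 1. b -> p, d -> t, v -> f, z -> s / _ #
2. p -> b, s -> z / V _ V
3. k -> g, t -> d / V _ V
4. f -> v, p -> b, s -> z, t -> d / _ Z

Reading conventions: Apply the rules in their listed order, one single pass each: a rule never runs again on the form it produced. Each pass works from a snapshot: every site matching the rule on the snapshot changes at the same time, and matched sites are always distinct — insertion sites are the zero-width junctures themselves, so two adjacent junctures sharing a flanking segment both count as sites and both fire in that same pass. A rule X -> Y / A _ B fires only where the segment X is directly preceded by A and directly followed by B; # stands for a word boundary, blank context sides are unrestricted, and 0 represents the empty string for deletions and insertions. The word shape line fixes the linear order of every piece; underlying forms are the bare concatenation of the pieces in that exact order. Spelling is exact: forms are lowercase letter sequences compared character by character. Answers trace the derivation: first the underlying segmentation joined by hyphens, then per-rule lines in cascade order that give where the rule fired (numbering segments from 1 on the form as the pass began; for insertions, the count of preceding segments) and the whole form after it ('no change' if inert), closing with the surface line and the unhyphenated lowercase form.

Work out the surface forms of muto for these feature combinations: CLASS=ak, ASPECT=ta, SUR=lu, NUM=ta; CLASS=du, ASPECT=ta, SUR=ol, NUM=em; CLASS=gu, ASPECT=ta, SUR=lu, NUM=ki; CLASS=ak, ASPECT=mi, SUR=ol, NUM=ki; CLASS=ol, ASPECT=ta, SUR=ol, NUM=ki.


cell CLASS=ak, ASPECT=ta, SUR=lu, NUM=ta:
underlying: i-muto-op-za-ado
1. b -> p, d -> t, v -> f, z -> s / _ #: no change
2. p -> b, s -> z / V _ V: no change
3. k -> g, t -> d / V _ V: fires at position(s) 4: imudoopzaado
4. f -> v, p -> b, s -> z, t -> d / _ Z: fires at position(s) 7: imudoobzaado
surface: imudoobzaado

cell CLASS=du, ASPECT=ta, SUR=ol, NUM=em:
underlying: an-muto-a-za-pe
1. b -> p, d -> t, v -> f, z -> s / _ #: no change
2. p -> b, s -> z / V _ V: fires at position(s) 10: anmutoazabe
3. k -> g, t -> d / V _ V: fires at position(s) 5: anmudoazabe
4. f -> v, p -> b, s -> z, t -> d / _ Z: no change
surface: anmudoazabe

cell CLASS=gu, ASPECT=ta, SUR=lu, NUM=ki:
underlying: i-muto-reb-za-boz
1. b -> p, d -> t, v -> f, z -> s / _ #: fires at position(s) 13: imutorebzabos
2. p -> b, s -> z / V _ V: no change
3. k -> g, t -> d / V _ V: fires at position(s) 4: imudorebzabos
4. f -> v, p -> b, s -> z, t -> d / _ Z: no change
surface: imudorebzabos

cell CLASS=ak, ASPECT=mi, SUR=ol, NUM=ki:
underlying: an-muto-op-a-boz
1. b -> p, d -> t, v -> f, z -> s / _ #: fires at position(s) 12: anmutoopabos
2. p -> b, s -> z / V _ V: fires at position(s) 8: anmutoobabos
3. k -> g, t -> d / V _ V: fires at position(s) 5: anmudoobabos
4. f -> v, p -> b, s -> z, t -> d / _ Z: no change
surface: anmudoobabos

cell CLASS=ol, ASPECT=ta, SUR=ol, NUM=ki:
underlying: an-muto-met-za-boz
1. b -> p, d -> t, v -> f, z -> s / _ #: fires at position(s) 14: anmutometzabos
2. p -> b, s -> z / V _ V: no change
3. k -> g, t -> d / V _ V: fires at position(s) 5: anmudometzabos
4. f -> v, p -> b, s -> z, t -> d / _ Z: fires at position(s) 9: anmudomedzabos
surface: anmudomedzabos


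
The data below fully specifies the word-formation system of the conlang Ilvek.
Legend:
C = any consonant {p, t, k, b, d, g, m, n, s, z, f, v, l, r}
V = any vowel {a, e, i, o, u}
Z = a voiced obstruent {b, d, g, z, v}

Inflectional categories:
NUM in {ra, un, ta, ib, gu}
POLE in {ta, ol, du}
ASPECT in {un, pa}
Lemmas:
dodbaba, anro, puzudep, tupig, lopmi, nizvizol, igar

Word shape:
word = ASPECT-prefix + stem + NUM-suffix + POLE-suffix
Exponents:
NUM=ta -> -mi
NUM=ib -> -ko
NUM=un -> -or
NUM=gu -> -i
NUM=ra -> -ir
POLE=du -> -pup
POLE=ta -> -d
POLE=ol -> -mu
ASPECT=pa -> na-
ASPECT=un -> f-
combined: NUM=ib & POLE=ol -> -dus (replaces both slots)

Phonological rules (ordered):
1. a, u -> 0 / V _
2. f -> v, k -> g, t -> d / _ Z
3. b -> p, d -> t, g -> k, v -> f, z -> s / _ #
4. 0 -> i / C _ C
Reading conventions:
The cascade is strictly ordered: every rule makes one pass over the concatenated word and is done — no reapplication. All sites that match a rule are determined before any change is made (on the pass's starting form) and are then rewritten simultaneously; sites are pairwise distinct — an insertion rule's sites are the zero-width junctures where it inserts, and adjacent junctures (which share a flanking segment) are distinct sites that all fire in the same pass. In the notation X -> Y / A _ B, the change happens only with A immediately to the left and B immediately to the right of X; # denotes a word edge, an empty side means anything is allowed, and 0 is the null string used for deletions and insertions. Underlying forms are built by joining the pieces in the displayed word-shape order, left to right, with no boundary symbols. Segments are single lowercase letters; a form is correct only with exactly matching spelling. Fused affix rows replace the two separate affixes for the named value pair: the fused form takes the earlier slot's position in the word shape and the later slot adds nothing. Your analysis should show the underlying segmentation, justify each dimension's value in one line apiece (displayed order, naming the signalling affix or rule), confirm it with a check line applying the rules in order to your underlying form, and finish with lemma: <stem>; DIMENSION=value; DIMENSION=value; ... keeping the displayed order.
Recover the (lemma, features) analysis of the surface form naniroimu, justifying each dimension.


underlying: na-anro-i-mu
NUM=gu - signalled by the affix -i
POLE=ol - signalled by the affix -mu
ASPECT=pa - signalled by the affix na-
check: naanroimu -> nanroimu -> nanroimu -> nanroimu -> naniroimu
lemma: anro; NUM=gu; POLE=ol; ASPECT=pa


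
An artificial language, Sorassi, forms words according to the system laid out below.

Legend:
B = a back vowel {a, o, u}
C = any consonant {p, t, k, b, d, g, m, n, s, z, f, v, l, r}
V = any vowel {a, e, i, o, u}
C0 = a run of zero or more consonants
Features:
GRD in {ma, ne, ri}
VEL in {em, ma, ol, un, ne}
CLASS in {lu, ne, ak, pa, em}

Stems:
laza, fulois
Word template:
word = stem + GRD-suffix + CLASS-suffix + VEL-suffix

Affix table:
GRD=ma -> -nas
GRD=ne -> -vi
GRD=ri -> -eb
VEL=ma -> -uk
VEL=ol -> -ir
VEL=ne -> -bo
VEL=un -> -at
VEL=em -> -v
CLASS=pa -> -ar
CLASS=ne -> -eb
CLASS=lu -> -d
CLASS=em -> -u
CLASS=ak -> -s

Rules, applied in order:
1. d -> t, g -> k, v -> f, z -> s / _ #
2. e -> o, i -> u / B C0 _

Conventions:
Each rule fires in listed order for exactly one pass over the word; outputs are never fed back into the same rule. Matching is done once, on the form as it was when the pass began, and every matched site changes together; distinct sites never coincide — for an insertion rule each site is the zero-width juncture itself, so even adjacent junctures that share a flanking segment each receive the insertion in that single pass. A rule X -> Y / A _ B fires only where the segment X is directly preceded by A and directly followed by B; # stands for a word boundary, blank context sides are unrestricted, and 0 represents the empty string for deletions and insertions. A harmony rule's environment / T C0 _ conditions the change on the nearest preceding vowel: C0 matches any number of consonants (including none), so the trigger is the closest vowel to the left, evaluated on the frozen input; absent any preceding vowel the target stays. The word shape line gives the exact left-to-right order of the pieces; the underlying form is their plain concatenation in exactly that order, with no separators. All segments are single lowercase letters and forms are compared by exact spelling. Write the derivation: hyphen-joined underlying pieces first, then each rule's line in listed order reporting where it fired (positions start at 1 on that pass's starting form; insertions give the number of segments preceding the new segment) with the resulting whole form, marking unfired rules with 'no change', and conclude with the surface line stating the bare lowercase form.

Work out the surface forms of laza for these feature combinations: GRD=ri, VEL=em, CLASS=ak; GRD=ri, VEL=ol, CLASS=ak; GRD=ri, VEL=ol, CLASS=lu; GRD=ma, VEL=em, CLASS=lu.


cell GRD=ri, VEL=em, CLASS=ak:
underlying: laza-eb-s-v
1. d -> t, g -> k, v -> f, z -> s / _ #: fires at position(s) 8: lazaebsf
2. e -> o, i -> u / B C0 _: fires at position(s) 5: lazaobsf
surface: lazaobsf

cell GRD=ri, VEL=ol, CLASS=ak:
underlying: laza-eb-s-ir
1. d -> t, g -> k, v -> f, z -> s / _ #: no change
2. e -> o, i -> u / B C0 _: fires at position(s) 5: lazaobsir
surface: lazaobsir

cell GRD=ri, VEL=ol, CLASS=lu:
underlying: laza-eb-d-ir
1. d -> t, g -> k, v -> f, z -> s / _ #: no change
2. e -> o, i -> u / B C0 _: fires at position(s) 5: lazaobdir
surface: lazaobdir

cell GRD=ma, VEL=em, CLASS=lu:
underlying: laza-nas-d-v
1. d -> t, g -> k, v -> f, z -> s / _ #: fires at position(s) 9: lazanasdf
2. e -> o, i -> u / B C0 _: no change
surface: lazanasdf


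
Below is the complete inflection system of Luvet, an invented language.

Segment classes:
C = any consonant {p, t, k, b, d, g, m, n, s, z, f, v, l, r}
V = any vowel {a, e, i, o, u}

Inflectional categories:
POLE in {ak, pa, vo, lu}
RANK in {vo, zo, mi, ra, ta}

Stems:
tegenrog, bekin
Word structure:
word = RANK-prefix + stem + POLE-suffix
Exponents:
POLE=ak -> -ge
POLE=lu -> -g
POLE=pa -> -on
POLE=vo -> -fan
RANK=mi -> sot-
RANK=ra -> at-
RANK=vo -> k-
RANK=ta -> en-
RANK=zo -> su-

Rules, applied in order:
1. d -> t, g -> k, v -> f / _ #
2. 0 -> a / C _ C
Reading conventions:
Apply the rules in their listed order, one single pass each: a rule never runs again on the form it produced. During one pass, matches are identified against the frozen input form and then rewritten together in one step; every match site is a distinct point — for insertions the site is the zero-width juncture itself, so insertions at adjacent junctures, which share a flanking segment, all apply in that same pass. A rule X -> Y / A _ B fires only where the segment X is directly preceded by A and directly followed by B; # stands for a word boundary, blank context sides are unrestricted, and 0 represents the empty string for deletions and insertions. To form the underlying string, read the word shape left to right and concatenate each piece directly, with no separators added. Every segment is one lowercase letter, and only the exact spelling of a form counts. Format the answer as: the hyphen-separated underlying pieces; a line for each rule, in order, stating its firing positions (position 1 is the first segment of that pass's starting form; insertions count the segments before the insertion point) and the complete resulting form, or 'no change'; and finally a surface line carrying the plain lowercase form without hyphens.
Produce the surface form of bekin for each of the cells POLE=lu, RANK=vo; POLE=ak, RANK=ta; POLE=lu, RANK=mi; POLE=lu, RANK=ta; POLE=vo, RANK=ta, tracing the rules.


cell POLE=lu, RANK=vo:
underlying: k-bekin-g
1. d -> t, g -> k, v -> f / _ #: fires at position(s) 7: kbekink
2. 0 -> a / C _ C: inserts after position(s) 1, 6: kabekinak
surface: kabekinak

cell POLE=ak, RANK=ta:
underlying: en-bekin-ge
1. d -> t, g -> k, v -> f / _ #: no change
2. 0 -> a / C _ C: inserts after position(s) 2, 7: enabekinage
surface: enabekinage

cell POLE=lu, RANK=mi:
underlying: sot-bekin-g
1. d -> t, g -> k, v -> f / _ #: fires at position(s) 9: sotbekink
2. 0 -> a / C _ C: inserts after position(s) 3, 8: sotabekinak
surface: sotabekinak

cell POLE=lu, RANK=ta:
underlying: en-bekin-g
1. d -> t, g -> k, v -> f / _ #: fires at position(s) 8: enbekink
2. 0 -> a / C _ C: inserts after position(s) 2, 7: enabekinak
surface: enabekinak

cell POLE=vo, RANK=ta:
underlying: en-bekin-fan
1. d -> t, g -> k, v -> f / _ #: no change
2. 0 -> a / C _ C: inserts after position(s) 2, 7: enabekinafan
surface: enabekinafan


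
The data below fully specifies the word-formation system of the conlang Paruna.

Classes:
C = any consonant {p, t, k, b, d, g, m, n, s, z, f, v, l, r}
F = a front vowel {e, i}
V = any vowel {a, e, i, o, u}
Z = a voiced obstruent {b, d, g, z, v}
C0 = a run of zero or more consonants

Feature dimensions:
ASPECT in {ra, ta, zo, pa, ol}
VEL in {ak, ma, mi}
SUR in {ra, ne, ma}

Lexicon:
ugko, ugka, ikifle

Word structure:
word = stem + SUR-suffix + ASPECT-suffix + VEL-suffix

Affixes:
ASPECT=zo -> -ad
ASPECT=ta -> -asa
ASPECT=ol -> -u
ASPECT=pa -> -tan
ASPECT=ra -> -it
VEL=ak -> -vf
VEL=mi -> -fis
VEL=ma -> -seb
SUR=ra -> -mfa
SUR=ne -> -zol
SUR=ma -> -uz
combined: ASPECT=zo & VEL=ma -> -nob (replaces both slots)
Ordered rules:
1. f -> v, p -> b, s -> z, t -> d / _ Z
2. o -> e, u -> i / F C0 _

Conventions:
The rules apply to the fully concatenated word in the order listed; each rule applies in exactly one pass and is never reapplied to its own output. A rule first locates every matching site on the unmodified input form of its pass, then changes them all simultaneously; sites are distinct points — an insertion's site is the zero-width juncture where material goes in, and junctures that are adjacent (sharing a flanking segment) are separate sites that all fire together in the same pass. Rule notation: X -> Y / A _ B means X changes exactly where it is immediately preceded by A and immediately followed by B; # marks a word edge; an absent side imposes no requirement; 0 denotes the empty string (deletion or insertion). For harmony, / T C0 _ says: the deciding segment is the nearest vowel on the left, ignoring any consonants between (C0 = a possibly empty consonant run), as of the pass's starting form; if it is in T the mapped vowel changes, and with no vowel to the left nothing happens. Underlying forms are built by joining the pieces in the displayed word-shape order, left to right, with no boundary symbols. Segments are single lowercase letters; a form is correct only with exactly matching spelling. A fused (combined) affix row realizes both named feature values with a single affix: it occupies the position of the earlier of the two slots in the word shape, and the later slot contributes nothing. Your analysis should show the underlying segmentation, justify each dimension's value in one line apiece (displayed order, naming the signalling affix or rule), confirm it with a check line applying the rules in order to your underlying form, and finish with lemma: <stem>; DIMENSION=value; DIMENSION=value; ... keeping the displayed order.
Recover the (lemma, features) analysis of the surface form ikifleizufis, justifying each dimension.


underlying: ikifle-uz-u-fis
ASPECT=ol - signalled by the affix -u
VEL=mi - signalled by the affix -fis
SUR=ma - signalled by the affix -uz
check: ikifleuzufis -> ikifleuzufis -> ikifleizufis
lemma: ikifle; ASPECT=ol; VEL=mi; SUR=ma
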